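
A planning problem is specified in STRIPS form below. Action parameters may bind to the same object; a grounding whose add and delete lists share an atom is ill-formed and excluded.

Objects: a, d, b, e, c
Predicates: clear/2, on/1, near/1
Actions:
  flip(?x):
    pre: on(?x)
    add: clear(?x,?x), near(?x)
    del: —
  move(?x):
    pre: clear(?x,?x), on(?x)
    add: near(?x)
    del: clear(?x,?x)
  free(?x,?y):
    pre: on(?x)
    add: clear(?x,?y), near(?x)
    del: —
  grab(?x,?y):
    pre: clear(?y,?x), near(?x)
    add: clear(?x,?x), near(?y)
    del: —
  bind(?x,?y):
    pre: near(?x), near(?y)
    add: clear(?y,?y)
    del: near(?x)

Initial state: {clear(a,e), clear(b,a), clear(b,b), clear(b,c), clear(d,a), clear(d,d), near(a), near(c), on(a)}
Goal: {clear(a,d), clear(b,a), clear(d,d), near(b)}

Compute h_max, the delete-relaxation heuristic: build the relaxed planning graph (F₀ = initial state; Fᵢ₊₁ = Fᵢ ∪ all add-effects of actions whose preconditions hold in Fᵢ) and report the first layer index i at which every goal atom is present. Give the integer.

1

F0 = init (9 atoms)
F1 = F0 ∪ {clear(a,a), clear(a,b), clear(a,c), clear(a,d), clear(c,c), near(b), near(d)}  (16 atoms)
goal ⊆ F1  ⇒  h_max = 1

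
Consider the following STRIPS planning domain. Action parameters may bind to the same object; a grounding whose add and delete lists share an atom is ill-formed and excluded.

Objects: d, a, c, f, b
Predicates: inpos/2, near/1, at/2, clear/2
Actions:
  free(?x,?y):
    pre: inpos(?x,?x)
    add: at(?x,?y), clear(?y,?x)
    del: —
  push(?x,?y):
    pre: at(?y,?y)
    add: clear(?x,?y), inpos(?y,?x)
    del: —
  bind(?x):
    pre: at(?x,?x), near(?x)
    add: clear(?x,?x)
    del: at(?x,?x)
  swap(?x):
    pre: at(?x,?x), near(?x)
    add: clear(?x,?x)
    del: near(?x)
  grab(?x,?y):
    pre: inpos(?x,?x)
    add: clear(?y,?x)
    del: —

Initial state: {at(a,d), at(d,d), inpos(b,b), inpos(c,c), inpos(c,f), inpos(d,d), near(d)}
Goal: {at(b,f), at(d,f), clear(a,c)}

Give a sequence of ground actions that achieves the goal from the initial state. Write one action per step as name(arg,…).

free(d,f); free(c,a); free(b,f)

1. free(d,f)  →  {at(a,d), at(d,d), at(d,f), clear(f,d), inpos(b,b), inpos(c,c), inpos(c,f), inpos(d,d), near(d)}
2. free(c,a)  →  {at(a,d), at(c,a), at(d,d), at(d,f), clear(a,c), clear(f,d), inpos(b,b), inpos(c,c), inpos(c,f), inpos(d,d), near(d)}
3. free(b,f)  →  {at(a,d), at(b,f), at(c,a), at(d,d), at(d,f), clear(a,c), clear(f,b), clear(f,d), inpos(b,b), inpos(c,c), inpos(c,f), inpos(d,d), near(d)}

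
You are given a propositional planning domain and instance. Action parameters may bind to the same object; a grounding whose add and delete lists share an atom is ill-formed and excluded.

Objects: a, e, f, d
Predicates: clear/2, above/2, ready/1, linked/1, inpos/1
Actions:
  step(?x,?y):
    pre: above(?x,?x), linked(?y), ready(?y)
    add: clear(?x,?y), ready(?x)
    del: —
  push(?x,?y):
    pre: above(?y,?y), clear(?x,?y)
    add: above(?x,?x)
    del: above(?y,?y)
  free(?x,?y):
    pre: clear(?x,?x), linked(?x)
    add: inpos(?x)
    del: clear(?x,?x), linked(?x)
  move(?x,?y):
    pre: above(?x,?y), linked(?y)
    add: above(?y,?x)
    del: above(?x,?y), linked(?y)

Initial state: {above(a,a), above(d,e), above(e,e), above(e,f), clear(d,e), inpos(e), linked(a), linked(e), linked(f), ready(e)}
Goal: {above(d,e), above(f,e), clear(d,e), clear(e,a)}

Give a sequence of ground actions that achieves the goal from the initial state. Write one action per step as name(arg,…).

1. step(a,e)  →  {above(a,a), above(d,e), above(e,e), above(e,f), clear(a,e), clear(d,e), inpos(e), linked(a), linked(e), linked(f), ready(a), ready(e)}
2. step(e,a)  →  {above(a,a), above(d,e), above(e,e), above(e,f), clear(a,e), clear(d,e), clear(e,a), inpos(e), linked(a), linked(e), linked(f), ready(a), ready(e)}
3. move(e,f)  →  {above(a,a), above(d,e), above(e,e), above(f,e), clear(a,e), clear(d,e), clear(e,a), inpos(e), linked(a), linked(e), ready(a), ready(e)}

step(a,e); step(e,a); move(e,f)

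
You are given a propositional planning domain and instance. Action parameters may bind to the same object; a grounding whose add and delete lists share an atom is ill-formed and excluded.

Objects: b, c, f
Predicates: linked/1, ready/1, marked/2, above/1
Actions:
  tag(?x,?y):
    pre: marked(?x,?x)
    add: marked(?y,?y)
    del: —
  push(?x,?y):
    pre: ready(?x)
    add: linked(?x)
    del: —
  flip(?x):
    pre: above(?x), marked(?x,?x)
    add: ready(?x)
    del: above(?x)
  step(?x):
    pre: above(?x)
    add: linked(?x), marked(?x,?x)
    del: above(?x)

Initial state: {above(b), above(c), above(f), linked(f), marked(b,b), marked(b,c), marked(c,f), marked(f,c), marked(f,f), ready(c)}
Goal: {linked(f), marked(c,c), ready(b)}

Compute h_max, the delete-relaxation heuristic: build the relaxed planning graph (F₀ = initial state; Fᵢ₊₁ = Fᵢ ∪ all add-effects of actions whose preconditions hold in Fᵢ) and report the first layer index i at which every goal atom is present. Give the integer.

F0 = init (10 atoms)
F1 = F0 ∪ {linked(b), linked(c), marked(c,c), ready(b), ready(f)}  (15 atoms)
goal ⊆ F1  ⇒  h_max = 1

1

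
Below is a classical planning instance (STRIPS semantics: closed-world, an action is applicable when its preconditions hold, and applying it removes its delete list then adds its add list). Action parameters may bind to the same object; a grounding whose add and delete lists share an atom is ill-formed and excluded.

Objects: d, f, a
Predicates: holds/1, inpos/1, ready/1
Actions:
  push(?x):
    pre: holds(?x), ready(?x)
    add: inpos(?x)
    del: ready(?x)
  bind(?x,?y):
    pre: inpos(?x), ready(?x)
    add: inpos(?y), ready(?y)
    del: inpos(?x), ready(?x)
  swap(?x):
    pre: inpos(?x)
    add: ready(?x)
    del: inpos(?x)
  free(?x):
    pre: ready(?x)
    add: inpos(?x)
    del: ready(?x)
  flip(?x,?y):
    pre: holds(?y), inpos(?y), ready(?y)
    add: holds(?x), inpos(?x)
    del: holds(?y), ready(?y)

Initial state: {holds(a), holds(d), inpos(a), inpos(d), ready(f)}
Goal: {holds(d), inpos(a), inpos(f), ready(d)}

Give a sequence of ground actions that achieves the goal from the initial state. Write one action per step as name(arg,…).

1. swap(d)  →  {holds(a), holds(d), inpos(a), ready(d), ready(f)}
2. free(f)  →  {holds(a), holds(d), inpos(a), inpos(f), ready(d)}

swap(d); free(f)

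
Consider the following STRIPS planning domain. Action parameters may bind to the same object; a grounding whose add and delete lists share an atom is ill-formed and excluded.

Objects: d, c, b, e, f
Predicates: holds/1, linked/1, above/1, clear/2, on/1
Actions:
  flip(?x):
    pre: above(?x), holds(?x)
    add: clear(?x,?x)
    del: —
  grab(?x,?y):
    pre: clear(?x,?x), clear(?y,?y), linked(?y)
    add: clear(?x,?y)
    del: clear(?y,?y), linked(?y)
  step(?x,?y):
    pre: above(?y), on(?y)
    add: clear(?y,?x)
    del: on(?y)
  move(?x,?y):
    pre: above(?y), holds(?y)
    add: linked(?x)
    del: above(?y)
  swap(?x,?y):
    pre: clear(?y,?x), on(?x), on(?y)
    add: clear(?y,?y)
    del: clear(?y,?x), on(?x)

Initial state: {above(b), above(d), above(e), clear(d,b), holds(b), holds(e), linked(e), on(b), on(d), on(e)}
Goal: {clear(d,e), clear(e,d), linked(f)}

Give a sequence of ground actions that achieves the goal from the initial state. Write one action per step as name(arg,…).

1. step(d,e)  →  {above(b), above(d), above(e), clear(d,b), clear(e,d), holds(b), holds(e), linked(e), on(b), on(d)}
2. step(e,d)  →  {above(b), above(d), above(e), clear(d,b), clear(d,e), clear(e,d), holds(b), holds(e), linked(e), on(b)}
3. move(f,b)  →  {above(d), above(e), clear(d,b), clear(d,e), clear(e,d), holds(b), holds(e), linked(e), linked(f), on(b)}

step(d,e); step(e,d); move(f,b)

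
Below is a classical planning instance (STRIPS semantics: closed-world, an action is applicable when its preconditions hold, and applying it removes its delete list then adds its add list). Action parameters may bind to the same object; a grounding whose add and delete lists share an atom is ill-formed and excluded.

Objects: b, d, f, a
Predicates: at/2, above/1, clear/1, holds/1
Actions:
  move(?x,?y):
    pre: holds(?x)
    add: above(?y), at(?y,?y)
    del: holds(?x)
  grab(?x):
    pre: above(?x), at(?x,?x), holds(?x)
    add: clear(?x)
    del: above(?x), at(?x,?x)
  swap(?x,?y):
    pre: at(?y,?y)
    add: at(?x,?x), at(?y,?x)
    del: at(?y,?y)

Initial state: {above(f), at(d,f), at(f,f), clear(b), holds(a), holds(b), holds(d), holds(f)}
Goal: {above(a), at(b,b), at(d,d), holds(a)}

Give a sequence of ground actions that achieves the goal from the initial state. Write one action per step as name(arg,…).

move(b,b); move(d,d); move(f,a)

1. move(b,b)  →  {above(b), above(f), at(b,b), at(d,f), at(f,f), clear(b), holds(a), holds(d), holds(f)}
2. move(d,d)  →  {above(b), above(d), above(f), at(b,b), at(d,d), at(d,f), at(f,f), clear(b), holds(a), holds(f)}
3. move(f,a)  →  {above(a), above(b), above(d), above(f), at(a,a), at(b,b), at(d,d), at(d,f), at(f,f), clear(b), holds(a)}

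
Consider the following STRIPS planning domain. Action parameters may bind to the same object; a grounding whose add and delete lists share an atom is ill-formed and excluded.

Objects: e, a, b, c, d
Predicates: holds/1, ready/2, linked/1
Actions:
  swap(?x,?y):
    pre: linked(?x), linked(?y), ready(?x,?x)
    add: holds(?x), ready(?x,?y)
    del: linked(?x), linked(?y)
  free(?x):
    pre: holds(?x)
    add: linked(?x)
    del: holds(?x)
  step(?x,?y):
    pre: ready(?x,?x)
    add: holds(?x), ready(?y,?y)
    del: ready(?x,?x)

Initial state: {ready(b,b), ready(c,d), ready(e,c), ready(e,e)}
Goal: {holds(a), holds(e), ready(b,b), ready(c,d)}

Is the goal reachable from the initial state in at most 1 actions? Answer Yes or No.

No

1. step(e,a)  →  {holds(e), ready(a,a), ready(b,b), ready(c,d), ready(e,c)}
2. step(a,e)  →  {holds(a), holds(e), ready(b,b), ready(c,d), ready(e,c), ready(e,e)}
optimal plan length = 2; 2 > 1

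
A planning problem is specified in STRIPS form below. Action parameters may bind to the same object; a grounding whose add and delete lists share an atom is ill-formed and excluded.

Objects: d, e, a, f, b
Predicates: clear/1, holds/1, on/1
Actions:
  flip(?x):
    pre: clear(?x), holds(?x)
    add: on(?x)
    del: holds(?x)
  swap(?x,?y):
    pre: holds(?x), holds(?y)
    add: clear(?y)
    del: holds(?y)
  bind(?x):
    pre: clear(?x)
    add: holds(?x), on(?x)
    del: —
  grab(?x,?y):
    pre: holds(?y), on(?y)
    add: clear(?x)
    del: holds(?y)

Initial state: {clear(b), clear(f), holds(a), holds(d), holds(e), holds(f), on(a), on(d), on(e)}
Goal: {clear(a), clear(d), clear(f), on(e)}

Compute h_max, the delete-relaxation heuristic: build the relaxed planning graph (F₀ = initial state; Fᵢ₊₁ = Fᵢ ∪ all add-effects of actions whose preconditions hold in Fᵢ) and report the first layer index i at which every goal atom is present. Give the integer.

F0 = init (9 atoms)
F1 = F0 ∪ {clear(a), clear(d), clear(e), holds(b), on(b), on(f)}  (15 atoms)
goal ⊆ F1  ⇒  h_max = 1

1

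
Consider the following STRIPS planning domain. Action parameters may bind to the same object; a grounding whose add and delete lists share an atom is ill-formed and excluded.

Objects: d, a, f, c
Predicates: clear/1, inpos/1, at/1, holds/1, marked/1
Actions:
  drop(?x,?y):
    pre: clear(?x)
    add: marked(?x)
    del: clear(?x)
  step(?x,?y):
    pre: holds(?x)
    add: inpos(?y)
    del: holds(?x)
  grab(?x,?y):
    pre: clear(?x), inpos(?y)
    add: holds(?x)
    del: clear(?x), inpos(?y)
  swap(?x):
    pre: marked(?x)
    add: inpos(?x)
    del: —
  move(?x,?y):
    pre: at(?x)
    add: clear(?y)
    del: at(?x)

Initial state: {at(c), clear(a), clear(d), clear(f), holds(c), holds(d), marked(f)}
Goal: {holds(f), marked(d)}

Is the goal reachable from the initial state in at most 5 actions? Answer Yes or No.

Yes

1. drop(d,d)  →  {at(c), clear(a), clear(f), holds(c), holds(d), marked(d), marked(f)}
2. step(d,d)  →  {at(c), clear(a), clear(f), holds(c), inpos(d), marked(d), marked(f)}
3. grab(f,d)  →  {at(c), clear(a), holds(c), holds(f), marked(d), marked(f)}
optimal plan length = 3; 3 ≤ 5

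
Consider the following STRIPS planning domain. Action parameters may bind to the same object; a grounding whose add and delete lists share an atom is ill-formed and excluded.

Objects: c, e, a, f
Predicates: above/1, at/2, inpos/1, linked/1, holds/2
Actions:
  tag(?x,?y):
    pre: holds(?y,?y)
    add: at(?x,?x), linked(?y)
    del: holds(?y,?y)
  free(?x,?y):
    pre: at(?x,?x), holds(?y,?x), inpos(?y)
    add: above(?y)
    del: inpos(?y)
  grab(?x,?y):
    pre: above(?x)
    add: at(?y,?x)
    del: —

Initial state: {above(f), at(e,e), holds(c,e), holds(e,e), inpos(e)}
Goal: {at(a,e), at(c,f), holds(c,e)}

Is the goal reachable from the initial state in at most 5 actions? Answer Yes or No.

1. free(e,e)  →  {above(e), above(f), at(e,e), holds(c,e), holds(e,e)}
2. grab(e,a)  →  {above(e), above(f), at(a,e), at(e,e), holds(c,e), holds(e,e)}
3. grab(f,c)  →  {above(e), above(f), at(a,e), at(c,f), at(e,e), holds(c,e), holds(e,e)}
optimal plan length = 3; 3 ≤ 5

Yes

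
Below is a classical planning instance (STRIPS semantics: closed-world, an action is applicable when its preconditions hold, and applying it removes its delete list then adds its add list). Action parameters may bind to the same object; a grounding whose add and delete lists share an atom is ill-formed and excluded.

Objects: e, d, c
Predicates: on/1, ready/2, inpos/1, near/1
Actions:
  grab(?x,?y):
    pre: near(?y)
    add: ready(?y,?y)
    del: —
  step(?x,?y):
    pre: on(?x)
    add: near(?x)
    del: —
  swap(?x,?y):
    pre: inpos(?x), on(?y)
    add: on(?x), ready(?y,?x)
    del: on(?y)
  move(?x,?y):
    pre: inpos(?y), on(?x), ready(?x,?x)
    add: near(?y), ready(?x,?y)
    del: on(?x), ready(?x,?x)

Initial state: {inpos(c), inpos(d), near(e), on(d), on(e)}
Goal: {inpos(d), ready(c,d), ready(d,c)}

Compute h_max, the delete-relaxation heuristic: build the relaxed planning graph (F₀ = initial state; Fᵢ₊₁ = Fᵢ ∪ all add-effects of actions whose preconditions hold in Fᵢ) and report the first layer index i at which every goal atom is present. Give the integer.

2

F0 = init (5 atoms)
F1 = F0 ∪ {near(d), on(c), ready(d,c), ready(e,c), ready(e,d), ready(e,e)}  (11 atoms)
F2 = F1 ∪ {near(c), ready(c,d), ready(d,d)}  (14 atoms)
goal ⊆ F2  ⇒  h_max = 2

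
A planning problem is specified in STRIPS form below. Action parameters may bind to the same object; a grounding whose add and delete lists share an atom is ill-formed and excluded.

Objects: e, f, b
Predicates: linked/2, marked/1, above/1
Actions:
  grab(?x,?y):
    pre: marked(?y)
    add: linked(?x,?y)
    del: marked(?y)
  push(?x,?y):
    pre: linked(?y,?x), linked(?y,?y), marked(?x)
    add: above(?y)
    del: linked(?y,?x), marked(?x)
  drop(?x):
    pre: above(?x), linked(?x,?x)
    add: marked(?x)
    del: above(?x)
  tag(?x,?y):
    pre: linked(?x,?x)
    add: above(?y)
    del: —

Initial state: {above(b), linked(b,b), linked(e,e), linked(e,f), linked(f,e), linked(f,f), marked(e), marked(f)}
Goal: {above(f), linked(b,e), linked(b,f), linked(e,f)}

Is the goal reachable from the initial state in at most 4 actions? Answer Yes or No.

Yes

1. grab(b,e)  →  {above(b), linked(b,b), linked(b,e), linked(e,e), linked(e,f), linked(f,e), linked(f,f), marked(f)}
2. grab(b,f)  →  {above(b), linked(b,b), linked(b,e), linked(b,f), linked(e,e), linked(e,f), linked(f,e), linked(f,f)}
3. tag(e,f)  →  {above(b), above(f), linked(b,b), linked(b,e), linked(b,f), linked(e,e), linked(e,f), linked(f,e), linked(f,f)}
optimal plan length = 3; 3 ≤ 4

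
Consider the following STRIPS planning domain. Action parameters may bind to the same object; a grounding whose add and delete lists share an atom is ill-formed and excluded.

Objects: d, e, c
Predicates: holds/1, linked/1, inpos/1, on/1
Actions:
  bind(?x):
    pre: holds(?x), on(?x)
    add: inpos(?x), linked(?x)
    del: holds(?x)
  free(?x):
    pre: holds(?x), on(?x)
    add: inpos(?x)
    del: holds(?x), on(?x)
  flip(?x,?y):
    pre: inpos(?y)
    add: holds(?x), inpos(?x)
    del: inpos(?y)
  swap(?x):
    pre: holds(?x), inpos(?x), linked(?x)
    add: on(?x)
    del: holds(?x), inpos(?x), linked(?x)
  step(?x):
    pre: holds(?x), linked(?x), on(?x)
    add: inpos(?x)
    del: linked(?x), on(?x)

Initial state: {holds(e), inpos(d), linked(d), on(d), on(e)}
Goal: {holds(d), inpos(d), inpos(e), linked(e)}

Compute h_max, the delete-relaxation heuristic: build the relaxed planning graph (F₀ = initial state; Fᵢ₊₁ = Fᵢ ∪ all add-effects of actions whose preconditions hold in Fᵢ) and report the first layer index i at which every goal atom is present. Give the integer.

F0 = init (5 atoms)
F1 = F0 ∪ {holds(c), inpos(c), inpos(e), linked(e)}  (9 atoms)
F2 = F1 ∪ {holds(d)}  (10 atoms)
goal ⊆ F2  ⇒  h_max = 2

2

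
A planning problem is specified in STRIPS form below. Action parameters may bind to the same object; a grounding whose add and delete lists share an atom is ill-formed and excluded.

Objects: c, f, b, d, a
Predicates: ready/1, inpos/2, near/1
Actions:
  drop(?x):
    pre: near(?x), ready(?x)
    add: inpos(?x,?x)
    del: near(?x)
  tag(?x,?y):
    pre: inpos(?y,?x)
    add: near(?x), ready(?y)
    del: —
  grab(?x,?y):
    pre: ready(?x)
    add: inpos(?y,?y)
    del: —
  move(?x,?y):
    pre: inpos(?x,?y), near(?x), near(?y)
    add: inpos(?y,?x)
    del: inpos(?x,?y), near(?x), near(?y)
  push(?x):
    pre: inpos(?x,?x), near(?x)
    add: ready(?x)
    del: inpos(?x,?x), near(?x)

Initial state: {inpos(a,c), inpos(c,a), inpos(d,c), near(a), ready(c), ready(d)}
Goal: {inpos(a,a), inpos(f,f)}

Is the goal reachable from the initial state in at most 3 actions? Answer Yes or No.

1. grab(c,f)  →  {inpos(a,c), inpos(c,a), inpos(d,c), inpos(f,f), near(a), ready(c), ready(d)}
2. grab(c,a)  →  {inpos(a,a), inpos(a,c), inpos(c,a), inpos(d,c), inpos(f,f), near(a), ready(c), ready(d)}
optimal plan length = 2; 2 ≤ 3

Yes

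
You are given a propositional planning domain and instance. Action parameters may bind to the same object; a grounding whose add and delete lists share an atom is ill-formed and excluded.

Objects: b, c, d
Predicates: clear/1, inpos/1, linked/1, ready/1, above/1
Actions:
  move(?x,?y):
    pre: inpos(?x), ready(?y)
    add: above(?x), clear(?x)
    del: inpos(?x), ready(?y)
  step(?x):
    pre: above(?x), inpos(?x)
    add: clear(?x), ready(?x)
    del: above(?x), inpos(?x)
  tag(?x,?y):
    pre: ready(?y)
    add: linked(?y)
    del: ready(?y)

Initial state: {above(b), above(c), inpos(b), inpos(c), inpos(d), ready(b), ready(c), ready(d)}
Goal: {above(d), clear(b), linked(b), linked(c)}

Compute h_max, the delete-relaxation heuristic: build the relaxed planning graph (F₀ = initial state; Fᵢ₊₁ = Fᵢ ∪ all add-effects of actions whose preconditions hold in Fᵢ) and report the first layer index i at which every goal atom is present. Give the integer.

F0 = init (8 atoms)
F1 = F0 ∪ {above(d), clear(b), clear(c), clear(d), linked(b), linked(c), linked(d)}  (15 atoms)
goal ⊆ F1  ⇒  h_max = 1

1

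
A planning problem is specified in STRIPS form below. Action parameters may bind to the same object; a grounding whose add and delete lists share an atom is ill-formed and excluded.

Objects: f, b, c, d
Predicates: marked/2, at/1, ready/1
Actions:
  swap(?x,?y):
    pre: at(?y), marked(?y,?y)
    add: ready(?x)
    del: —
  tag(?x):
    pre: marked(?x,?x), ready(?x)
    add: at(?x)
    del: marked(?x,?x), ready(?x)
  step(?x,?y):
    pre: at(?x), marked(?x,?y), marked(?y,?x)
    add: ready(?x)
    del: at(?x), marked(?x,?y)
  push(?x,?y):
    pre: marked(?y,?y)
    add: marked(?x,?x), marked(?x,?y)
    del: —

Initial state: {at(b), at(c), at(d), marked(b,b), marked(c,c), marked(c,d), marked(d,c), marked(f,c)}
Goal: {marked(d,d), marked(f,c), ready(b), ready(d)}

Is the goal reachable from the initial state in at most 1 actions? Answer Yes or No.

1. swap(b,b)  →  {at(b), at(c), at(d), marked(b,b), marked(c,c), marked(c,d), marked(d,c), marked(f,c), ready(b)}
2. swap(d,b)  →  {at(b), at(c), at(d), marked(b,b), marked(c,c), marked(c,d), marked(d,c), marked(f,c), ready(b), ready(d)}
3. push(d,b)  →  {at(b), at(c), at(d), marked(b,b), marked(c,c), marked(c,d), marked(d,b), marked(d,c), marked(d,d), marked(f,c), ready(b), ready(d)}
optimal plan length = 3; 3 > 1

No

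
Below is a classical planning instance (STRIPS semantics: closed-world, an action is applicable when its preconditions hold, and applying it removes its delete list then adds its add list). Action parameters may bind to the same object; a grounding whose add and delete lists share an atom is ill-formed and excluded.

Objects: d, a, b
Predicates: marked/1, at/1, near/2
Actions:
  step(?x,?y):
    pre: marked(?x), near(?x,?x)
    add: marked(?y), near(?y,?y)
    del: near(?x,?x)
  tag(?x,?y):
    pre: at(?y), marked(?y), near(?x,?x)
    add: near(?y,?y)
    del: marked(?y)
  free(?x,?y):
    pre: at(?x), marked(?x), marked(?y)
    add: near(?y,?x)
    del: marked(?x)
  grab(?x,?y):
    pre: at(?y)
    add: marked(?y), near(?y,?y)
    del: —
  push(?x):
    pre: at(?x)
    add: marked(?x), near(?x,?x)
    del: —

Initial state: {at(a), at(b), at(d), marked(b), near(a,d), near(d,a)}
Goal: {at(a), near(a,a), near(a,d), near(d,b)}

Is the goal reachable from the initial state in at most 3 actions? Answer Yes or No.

1. grab(d,d)  →  {at(a), at(b), at(d), marked(b), marked(d), near(a,d), near(d,a), near(d,d)}
2. step(d,a)  →  {at(a), at(b), at(d), marked(a), marked(b), marked(d), near(a,a), near(a,d), near(d,a)}
3. free(b,d)  →  {at(a), at(b), at(d), marked(a), marked(d), near(a,a), near(a,d), near(d,a), near(d,b)}
optimal plan length = 3; 3 ≤ 3

Yes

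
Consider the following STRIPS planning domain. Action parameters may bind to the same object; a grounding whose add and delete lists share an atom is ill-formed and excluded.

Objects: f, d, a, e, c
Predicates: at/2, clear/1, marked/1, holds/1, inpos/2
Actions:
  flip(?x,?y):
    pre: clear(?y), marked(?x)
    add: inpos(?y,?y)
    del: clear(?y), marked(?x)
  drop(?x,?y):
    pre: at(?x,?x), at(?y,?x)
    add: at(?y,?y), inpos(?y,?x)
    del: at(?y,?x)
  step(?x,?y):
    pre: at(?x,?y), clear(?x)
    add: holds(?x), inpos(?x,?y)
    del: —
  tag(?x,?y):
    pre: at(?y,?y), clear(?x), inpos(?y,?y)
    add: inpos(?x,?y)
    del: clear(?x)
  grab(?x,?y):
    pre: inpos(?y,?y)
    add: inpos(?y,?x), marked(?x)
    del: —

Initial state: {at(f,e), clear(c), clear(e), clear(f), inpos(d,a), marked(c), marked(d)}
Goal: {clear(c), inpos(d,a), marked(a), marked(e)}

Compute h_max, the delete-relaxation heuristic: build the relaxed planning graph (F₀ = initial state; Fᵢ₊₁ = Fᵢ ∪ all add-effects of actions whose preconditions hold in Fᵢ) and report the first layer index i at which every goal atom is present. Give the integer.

F0 = init (7 atoms)
F1 = F0 ∪ {holds(f), inpos(c,c), inpos(e,e), inpos(f,e), inpos(f,f)}  (12 atoms)
F2 = F1 ∪ {inpos(c,a), inpos(c,d), inpos(c,e), inpos(c,f), inpos(e,a), inpos(e,c), inpos(e,d), inpos(e,f), inpos(f,a), inpos(f,c), inpos(f,d), marked(a), marked(e), marked(f)}  (26 atoms)
goal ⊆ F2  ⇒  h_max = 2

2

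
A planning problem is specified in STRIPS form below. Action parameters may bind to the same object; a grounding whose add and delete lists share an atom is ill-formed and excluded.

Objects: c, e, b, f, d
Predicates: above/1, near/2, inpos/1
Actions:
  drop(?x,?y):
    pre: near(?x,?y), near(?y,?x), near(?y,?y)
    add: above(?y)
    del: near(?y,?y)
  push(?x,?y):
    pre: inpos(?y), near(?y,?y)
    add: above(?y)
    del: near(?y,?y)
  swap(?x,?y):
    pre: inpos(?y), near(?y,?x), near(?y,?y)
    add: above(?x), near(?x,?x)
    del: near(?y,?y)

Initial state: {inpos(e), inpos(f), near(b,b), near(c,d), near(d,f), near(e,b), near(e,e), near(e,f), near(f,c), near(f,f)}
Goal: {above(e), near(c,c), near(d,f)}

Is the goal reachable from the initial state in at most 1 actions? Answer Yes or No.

1. drop(e,e)  →  {above(e), inpos(e), inpos(f), near(b,b), near(c,d), near(d,f), near(e,b), near(e,f), near(f,c), near(f,f)}
2. swap(c,f)  →  {above(c), above(e), inpos(e), inpos(f), near(b,b), near(c,c), near(c,d), near(d,f), near(e,b), near(e,f), near(f,c)}
optimal plan length = 2; 2 > 1

No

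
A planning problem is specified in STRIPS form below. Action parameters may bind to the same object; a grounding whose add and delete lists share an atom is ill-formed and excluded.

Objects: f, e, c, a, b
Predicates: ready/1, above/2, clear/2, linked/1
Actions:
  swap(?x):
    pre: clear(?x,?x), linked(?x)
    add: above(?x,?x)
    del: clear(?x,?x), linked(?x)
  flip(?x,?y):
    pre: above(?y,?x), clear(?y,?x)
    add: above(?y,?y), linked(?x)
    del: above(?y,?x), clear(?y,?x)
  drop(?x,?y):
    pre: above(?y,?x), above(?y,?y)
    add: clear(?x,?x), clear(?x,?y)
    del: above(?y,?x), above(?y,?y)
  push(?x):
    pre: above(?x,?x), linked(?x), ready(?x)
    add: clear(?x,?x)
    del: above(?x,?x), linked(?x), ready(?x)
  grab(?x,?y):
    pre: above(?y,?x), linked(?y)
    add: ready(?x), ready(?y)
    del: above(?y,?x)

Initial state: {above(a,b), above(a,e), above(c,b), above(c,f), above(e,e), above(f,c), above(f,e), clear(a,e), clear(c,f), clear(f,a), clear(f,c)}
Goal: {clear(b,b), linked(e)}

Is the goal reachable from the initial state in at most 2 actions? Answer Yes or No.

Yes

1. flip(e,a)  →  {above(a,a), above(a,b), above(c,b), above(c,f), above(e,e), above(f,c), above(f,e), clear(c,f), clear(f,a), clear(f,c), linked(e)}
2. drop(b,a)  →  {above(c,b), above(c,f), above(e,e), above(f,c), above(f,e), clear(b,a), clear(b,b), clear(c,f), clear(f,a), clear(f,c), linked(e)}
optimal plan length = 2; 2 ≤ 2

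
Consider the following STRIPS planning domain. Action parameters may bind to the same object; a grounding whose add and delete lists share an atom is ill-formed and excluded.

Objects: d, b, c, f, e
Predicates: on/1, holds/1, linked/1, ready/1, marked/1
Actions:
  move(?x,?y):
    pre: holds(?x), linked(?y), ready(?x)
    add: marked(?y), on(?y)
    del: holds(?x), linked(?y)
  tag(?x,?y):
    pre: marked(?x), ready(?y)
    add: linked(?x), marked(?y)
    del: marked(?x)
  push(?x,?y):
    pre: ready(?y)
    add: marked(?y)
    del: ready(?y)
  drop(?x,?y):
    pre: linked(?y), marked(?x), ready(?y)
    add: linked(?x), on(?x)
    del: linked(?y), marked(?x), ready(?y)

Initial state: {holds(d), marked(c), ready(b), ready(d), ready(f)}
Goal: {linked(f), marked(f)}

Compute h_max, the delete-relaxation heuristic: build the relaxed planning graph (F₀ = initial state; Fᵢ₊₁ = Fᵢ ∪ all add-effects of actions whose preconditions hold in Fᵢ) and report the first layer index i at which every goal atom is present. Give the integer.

2

F0 = init (5 atoms)
F1 = F0 ∪ {linked(c), marked(b), marked(d), marked(f)}  (9 atoms)
F2 = F1 ∪ {linked(b), linked(d), linked(f), on(c)}  (13 atoms)
goal ⊆ F2  ⇒  h_max = 2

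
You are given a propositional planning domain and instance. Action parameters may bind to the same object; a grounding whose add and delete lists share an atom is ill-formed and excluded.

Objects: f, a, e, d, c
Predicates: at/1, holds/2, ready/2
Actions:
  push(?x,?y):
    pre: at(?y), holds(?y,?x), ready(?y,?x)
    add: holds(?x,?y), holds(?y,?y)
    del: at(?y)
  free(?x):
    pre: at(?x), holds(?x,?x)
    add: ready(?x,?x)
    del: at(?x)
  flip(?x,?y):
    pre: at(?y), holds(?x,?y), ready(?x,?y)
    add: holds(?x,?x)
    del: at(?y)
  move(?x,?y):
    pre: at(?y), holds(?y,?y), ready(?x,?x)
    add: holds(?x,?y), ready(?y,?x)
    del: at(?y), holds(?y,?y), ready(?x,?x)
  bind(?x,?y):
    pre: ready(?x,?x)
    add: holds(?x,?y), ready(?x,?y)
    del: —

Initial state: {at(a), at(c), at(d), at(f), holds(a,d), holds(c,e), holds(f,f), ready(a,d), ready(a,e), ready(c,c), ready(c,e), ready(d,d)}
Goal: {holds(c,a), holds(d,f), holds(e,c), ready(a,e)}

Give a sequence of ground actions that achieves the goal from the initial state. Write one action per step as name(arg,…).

1. push(e,c)  →  {at(a), at(d), at(f), holds(a,d), holds(c,c), holds(c,e), holds(e,c), holds(f,f), ready(a,d), ready(a,e), ready(c,c), ready(c,e), ready(d,d)}
2. move(d,f)  →  {at(a), at(d), holds(a,d), holds(c,c), holds(c,e), holds(d,f), holds(e,c), ready(a,d), ready(a,e), ready(c,c), ready(c,e), ready(f,d)}
3. bind(c,a)  →  {at(a), at(d), holds(a,d), holds(c,a), holds(c,c), holds(c,e), holds(d,f), holds(e,c), ready(a,d), ready(a,e), ready(c,a), ready(c,c), ready(c,e), ready(f,d)}

push(e,c); move(d,f); bind(c,a)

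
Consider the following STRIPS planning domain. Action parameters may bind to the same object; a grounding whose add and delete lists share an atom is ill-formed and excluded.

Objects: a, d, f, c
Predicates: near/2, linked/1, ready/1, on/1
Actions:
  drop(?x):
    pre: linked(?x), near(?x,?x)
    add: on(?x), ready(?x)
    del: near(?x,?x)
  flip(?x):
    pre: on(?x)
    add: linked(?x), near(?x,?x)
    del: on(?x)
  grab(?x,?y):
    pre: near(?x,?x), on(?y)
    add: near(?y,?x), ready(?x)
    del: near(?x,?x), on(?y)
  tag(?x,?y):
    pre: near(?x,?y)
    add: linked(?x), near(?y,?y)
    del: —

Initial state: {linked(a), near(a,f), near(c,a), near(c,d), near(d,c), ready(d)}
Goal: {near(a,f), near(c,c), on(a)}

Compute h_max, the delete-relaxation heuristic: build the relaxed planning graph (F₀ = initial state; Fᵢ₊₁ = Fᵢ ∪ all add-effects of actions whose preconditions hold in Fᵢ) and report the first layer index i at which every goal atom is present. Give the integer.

2

F0 = init (6 atoms)
F1 = F0 ∪ {linked(c), linked(d), near(a,a), near(c,c), near(d,d), near(f,f)}  (12 atoms)
F2 = F1 ∪ {linked(f), on(a), on(c), on(d), ready(a), ready(c)}  (18 atoms)
goal ⊆ F2  ⇒  h_max = 2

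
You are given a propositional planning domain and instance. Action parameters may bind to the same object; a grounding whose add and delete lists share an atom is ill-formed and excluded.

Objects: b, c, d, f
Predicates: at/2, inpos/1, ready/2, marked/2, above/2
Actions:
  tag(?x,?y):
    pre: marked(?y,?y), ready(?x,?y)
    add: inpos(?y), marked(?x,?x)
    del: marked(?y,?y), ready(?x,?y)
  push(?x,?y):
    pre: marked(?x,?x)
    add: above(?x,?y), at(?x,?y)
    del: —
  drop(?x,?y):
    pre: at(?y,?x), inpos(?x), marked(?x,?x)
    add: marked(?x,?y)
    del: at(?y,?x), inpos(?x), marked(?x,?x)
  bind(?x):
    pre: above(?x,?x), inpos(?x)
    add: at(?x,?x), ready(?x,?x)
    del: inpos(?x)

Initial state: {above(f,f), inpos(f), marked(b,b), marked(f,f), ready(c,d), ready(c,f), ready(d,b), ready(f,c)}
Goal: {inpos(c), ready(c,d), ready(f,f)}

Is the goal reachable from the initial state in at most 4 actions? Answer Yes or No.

1. tag(c,f)  →  {above(f,f), inpos(f), marked(b,b), marked(c,c), ready(c,d), ready(d,b), ready(f,c)}
2. tag(f,c)  →  {above(f,f), inpos(c), inpos(f), marked(b,b), marked(f,f), ready(c,d), ready(d,b)}
3. bind(f)  →  {above(f,f), at(f,f), inpos(c), marked(b,b), marked(f,f), ready(c,d), ready(d,b), ready(f,f)}
optimal plan length = 3; 3 ≤ 4

Yes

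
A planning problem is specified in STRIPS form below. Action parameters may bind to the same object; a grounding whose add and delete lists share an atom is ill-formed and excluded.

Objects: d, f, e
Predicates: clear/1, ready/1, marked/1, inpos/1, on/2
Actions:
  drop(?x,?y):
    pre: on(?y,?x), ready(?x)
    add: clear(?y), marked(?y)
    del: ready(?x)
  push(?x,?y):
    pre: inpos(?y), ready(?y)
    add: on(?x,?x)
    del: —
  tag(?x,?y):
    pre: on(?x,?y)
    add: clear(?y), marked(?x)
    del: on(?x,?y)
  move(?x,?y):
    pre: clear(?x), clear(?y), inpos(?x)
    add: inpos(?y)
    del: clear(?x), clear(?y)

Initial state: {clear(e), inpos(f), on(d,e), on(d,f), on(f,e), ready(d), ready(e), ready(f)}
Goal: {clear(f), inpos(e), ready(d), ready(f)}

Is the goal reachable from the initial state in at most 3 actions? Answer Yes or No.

Yes

1. drop(e,f)  →  {clear(e), clear(f), inpos(f), marked(f), on(d,e), on(d,f), on(f,e), ready(d), ready(f)}
2. move(f,e)  →  {inpos(e), inpos(f), marked(f), on(d,e), on(d,f), on(f,e), ready(d), ready(f)}
3. tag(d,f)  →  {clear(f), inpos(e), inpos(f), marked(d), marked(f), on(d,e), on(f,e), ready(d), ready(f)}
optimal plan length = 3; 3 ≤ 3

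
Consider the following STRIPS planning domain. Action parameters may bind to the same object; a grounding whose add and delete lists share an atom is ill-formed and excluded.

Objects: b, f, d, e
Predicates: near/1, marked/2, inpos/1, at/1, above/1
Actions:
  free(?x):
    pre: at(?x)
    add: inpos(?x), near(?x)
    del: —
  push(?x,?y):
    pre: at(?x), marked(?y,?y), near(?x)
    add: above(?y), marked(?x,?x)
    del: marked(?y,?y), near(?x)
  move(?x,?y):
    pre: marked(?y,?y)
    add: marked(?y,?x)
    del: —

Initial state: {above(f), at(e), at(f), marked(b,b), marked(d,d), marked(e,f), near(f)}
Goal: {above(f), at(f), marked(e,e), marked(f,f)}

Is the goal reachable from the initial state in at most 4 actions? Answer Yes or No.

1. free(e)  →  {above(f), at(e), at(f), inpos(e), marked(b,b), marked(d,d), marked(e,f), near(e), near(f)}
2. push(f,b)  →  {above(b), above(f), at(e), at(f), inpos(e), marked(d,d), marked(e,f), marked(f,f), near(e)}
3. push(e,d)  →  {above(b), above(d), above(f), at(e), at(f), inpos(e), marked(e,e), marked(e,f), marked(f,f)}
optimal plan length = 3; 3 ≤ 4

Yes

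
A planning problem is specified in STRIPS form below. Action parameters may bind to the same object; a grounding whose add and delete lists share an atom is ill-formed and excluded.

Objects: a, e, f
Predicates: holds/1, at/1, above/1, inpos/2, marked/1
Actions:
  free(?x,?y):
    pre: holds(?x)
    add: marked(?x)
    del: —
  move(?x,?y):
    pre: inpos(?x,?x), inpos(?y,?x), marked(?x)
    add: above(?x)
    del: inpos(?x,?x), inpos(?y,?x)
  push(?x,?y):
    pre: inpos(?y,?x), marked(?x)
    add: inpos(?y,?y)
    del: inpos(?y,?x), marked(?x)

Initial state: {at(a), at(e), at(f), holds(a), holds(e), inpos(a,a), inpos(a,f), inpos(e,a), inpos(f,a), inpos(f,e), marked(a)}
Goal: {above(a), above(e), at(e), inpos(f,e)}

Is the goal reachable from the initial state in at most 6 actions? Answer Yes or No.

1. free(e,a)  →  {at(a), at(e), at(f), holds(a), holds(e), inpos(a,a), inpos(a,f), inpos(e,a), inpos(f,a), inpos(f,e), marked(a), marked(e)}
2. move(a,a)  →  {above(a), at(a), at(e), at(f), holds(a), holds(e), inpos(a,f), inpos(e,a), inpos(f,a), inpos(f,e), marked(a), marked(e)}
3. push(a,e)  →  {above(a), at(a), at(e), at(f), holds(a), holds(e), inpos(a,f), inpos(e,e), inpos(f,a), inpos(f,e), marked(e)}
4. move(e,e)  →  {above(a), above(e), at(a), at(e), at(f), holds(a), holds(e), inpos(a,f), inpos(f,a), inpos(f,e), marked(e)}
optimal plan length = 4; 4 ≤ 6

Yes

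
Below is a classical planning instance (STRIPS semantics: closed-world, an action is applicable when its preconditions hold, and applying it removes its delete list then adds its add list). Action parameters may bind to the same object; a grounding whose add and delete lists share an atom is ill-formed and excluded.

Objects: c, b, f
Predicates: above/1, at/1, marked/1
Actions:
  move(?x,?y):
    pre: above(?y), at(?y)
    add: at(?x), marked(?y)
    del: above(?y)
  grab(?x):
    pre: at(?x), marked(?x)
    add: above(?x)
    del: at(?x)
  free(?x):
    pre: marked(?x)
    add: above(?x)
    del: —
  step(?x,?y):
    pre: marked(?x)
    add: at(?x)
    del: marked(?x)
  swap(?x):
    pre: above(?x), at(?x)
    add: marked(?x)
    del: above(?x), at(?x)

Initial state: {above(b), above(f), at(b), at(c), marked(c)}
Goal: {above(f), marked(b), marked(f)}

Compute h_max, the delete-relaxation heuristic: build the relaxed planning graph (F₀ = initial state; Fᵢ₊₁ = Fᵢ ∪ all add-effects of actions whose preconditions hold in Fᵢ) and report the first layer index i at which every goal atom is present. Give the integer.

F0 = init (5 atoms)
F1 = F0 ∪ {above(c), at(f), marked(b)}  (8 atoms)
F2 = F1 ∪ {marked(f)}  (9 atoms)
goal ⊆ F2  ⇒  h_max = 2

2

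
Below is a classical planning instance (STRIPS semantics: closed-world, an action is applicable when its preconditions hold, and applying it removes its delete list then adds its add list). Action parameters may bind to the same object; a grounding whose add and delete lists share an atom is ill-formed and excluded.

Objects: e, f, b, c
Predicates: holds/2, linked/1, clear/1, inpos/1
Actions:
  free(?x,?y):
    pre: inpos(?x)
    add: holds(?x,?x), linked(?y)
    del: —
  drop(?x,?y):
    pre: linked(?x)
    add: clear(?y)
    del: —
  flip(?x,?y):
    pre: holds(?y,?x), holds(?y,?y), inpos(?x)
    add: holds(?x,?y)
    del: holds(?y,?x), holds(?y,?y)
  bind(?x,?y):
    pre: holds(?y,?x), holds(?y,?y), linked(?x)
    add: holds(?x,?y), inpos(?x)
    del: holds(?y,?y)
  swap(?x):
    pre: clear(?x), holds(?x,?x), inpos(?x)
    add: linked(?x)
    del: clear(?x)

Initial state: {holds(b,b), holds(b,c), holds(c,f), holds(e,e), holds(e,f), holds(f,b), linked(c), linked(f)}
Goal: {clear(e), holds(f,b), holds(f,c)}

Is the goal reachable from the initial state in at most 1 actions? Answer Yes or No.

No

1. drop(f,e)  →  {clear(e), holds(b,b), holds(b,c), holds(c,f), holds(e,e), holds(e,f), holds(f,b), linked(c), linked(f)}
2. bind(c,b)  →  {clear(e), holds(b,c), holds(c,b), holds(c,f), holds(e,e), holds(e,f), holds(f,b), inpos(c), linked(c), linked(f)}
3. free(c,e)  →  {clear(e), holds(b,c), holds(c,b), holds(c,c), holds(c,f), holds(e,e), holds(e,f), holds(f,b), inpos(c), linked(c), linked(e), linked(f)}
4. bind(f,c)  →  {clear(e), holds(b,c), holds(c,b), holds(c,f), holds(e,e), holds(e,f), holds(f,b), holds(f,c), inpos(c), inpos(f), linked(c), linked(e), linked(f)}
optimal plan length = 4; 4 > 1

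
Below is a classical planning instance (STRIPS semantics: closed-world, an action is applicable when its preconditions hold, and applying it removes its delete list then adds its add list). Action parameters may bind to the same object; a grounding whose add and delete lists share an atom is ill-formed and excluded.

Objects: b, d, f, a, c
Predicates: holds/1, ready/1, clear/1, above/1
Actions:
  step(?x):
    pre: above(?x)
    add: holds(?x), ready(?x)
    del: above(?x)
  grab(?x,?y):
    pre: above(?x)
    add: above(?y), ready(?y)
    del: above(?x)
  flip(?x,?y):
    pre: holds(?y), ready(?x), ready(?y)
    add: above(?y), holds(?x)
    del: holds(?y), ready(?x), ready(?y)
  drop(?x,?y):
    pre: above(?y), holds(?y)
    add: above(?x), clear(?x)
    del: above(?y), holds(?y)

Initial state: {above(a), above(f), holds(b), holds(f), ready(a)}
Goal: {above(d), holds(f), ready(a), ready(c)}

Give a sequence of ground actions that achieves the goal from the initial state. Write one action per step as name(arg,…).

1. grab(f,d)  →  {above(a), above(d), holds(b), holds(f), ready(a), ready(d)}
2. grab(a,c)  →  {above(c), above(d), holds(b), holds(f), ready(a), ready(c), ready(d)}

grab(f,d); grab(a,c)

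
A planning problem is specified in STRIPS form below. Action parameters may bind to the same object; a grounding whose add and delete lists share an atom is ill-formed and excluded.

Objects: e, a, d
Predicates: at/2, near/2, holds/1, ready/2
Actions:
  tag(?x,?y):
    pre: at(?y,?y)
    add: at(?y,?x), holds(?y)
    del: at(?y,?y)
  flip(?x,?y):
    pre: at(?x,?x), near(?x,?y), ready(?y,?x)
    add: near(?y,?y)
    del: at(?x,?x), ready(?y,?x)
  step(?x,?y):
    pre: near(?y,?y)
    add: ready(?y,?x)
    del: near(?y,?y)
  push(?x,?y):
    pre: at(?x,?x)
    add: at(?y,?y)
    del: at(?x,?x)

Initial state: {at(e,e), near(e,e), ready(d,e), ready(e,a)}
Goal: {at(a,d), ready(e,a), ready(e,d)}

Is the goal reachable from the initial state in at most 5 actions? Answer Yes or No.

1. step(d,e)  →  {at(e,e), ready(d,e), ready(e,a), ready(e,d)}
2. push(e,a)  →  {at(a,a), ready(d,e), ready(e,a), ready(e,d)}
3. tag(d,a)  →  {at(a,d), holds(a), ready(d,e), ready(e,a), ready(e,d)}
optimal plan length = 3; 3 ≤ 5

Yes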